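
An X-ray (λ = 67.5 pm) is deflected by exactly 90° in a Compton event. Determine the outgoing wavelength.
69.9263 pm

Using the Compton formula: λ' = λ + λ_C(1 − cos θ)

For θ = 90°, cos θ = 0 (exact) = 0.0000, so:
1 − cos 90° = 1 − (0) = 1.0000

Δλ = λ_C × 1.0000 = 2.4263 × 1.0000 = 2.4263 pm

λ' = 67.5 + 2.4263 = 69.9263 pm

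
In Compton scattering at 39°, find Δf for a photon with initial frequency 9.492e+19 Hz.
1.387e+19 Hz (decrease)

Convert frequency to wavelength (c = 299792458 m/s):
λ₀ = c/f₀ = 299792458/9.492e+19 = 3.1583698e-12 m = 3.1584 pm

Calculate Compton shift:
Δλ = λ_C(1 - cos(39°)) = 0.5407 pm

Final wavelength:
λ' = λ₀ + Δλ = 3.1584 + 0.5407 = 3.6991 pm

Final frequency:
f' = c/λ' = 299792458/3.6990828e-12 = 8.1045079e+19 Hz

Frequency shift (decrease):
Δf = f₀ - f' = 9.492e+19 - 8.1045079e+19 = 1.387e+19 Hz

(Intermediate values are shown rounded; full precision is carried through to the final answer.)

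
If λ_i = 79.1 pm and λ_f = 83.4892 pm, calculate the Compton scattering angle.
144.00°

First find the wavelength shift:
Δλ = λ' - λ = 83.4892 - 79.1 = 4.3892 pm

Using Δλ = λ_C(1 - cos θ), with λ_C = h/(m_e·c) ≈ 2.42631024 pm:
cos θ = 1 - Δλ/λ_C
cos θ = 1 - 4.3892/2.42631024
cos θ = -0.809002

θ = arccos(-0.809002)
θ = 144.00°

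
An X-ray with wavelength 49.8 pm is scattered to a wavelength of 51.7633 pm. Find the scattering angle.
79.00°

First find the wavelength shift:
Δλ = λ' - λ = 51.7633 - 49.8 = 1.9633 pm

Using Δλ = λ_C(1 - cos θ), with λ_C = h/(m_e·c) ≈ 2.42631024 pm:
cos θ = 1 - Δλ/λ_C
cos θ = 1 - 1.9633/2.42631024
cos θ = 0.190829

θ = arccos(0.190829)
θ = 79.00°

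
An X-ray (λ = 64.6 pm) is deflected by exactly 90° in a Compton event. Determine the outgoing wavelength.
67.0263 pm

Using the Compton formula: λ' = λ + λ_C(1 − cos θ)

For θ = 90°, cos θ = 0 (exact) = 0.0000, so:
1 − cos 90° = 1 − (0) = 1.0000

Δλ = λ_C × 1.0000 = 2.4263 × 1.0000 = 2.4263 pm

λ' = 64.6 + 2.4263 = 67.0263 pm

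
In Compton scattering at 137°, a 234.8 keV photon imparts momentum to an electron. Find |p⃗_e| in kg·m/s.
1.8291e-22 kg·m/s

The electron is initially at rest, so by conservation of momentum:
p⃗_e = p⃗₀ − p⃗'  (incident photon momentum minus scattered photon momentum)

Photon momentum magnitudes (p = h/λ = E/c):
λ₀ = hc/E₀ = 5.2804 pm → p₀ = h/λ₀ = 1.2548e-22 kg·m/s
Δλ = λ_C(1 − cos 137°) = 4.2008 pm
λ' = 9.4812 pm → p' = h/λ' = 6.9886e-23 kg·m/s

The scattered photon makes angle θ = 137° with the incident direction, so by the law of cosines:
|p⃗_e|² = p₀² + p'² − 2p₀p'cos θ
|p⃗_e|² = (1.2548e-22)² + (6.9886e-23)² − 2·1.2548e-22·6.9886e-23·cos(137°)
|p⃗_e| = 1.8291e-22 kg·m/s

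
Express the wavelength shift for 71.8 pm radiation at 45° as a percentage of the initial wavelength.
0.9898%

Calculate the Compton shift:
Δλ = λ_C(1 - cos(45°))
Δλ = 2.4263 × (1 - cos(45°))
Δλ = 2.4263 × 0.2929
Δλ = 0.7106 pm

Percentage change:
(Δλ/λ₀) × 100 = (0.7106/71.8) × 100
= 0.9898%

(Intermediate values are shown rounded; full precision is carried through to the final answer.)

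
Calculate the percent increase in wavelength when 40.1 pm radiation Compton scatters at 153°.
11.4418%

Calculate the Compton shift:
Δλ = λ_C(1 - cos(153°))
Δλ = 2.4263 × (1 - cos(153°))
Δλ = 2.4263 × 1.8910
Δλ = 4.5882 pm

Percentage change:
(Δλ/λ₀) × 100 = (4.5882/40.1) × 100
= 11.4418%

(Intermediate values are shown rounded; full precision is carried through to the final answer.)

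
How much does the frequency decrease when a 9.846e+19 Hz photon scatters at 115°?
5.231e+19 Hz (decrease)

Convert frequency to wavelength (c = 299792458 m/s):
λ₀ = c/f₀ = 299792458/9.846e+19 = 3.0448147e-12 m = 3.0448 pm

Calculate Compton shift:
Δλ = λ_C(1 - cos(115°)) = 3.4517 pm

Final wavelength:
λ' = λ₀ + Δλ = 3.0448 + 3.4517 = 6.4965 pm

Final frequency:
f' = c/λ' = 299792458/6.4965280e-12 = 4.6146566e+19 Hz

Frequency shift (decrease):
Δf = f₀ - f' = 9.846e+19 - 4.6146566e+19 = 5.231e+19 Hz

(Intermediate values are shown rounded; full precision is carried through to the final answer.)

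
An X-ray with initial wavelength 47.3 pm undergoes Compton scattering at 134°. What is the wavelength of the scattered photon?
51.4118 pm

Using the Compton scattering formula:
λ' = λ + Δλ = λ + λ_C(1 - cos θ)

Given:
- Initial wavelength λ = 47.3 pm
- Scattering angle θ = 134°
- Compton wavelength λ_C ≈ 2.4263 pm

Calculate the shift:
Δλ = 2.4263 × (1 - cos(134°))
Δλ = 2.4263 × 1.6947
Δλ = 4.1118 pm

Final wavelength:
λ' = 47.3 + 4.1118 = 51.4118 pm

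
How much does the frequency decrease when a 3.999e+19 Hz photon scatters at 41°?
2.941e+18 Hz (decrease)

Convert frequency to wavelength (c = 299792458 m/s):
λ₀ = c/f₀ = 299792458/3.999e+19 = 7.4966856e-12 m = 7.4967 pm

Calculate Compton shift:
Δλ = λ_C(1 - cos(41°)) = 0.5952 pm

Final wavelength:
λ' = λ₀ + Δλ = 7.4967 + 0.5952 = 8.0918 pm

Final frequency:
f' = c/λ' = 299792458/8.0918363e-12 = 3.7048755e+19 Hz

Frequency shift (decrease):
Δf = f₀ - f' = 3.999e+19 - 3.7048755e+19 = 2.941e+18 Hz

(Intermediate values are shown rounded; full precision is carried through to the final answer.)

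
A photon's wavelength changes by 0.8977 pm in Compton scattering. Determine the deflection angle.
50.95°

From the Compton formula Δλ = λ_C(1 - cos θ), we can solve for θ:

cos θ = 1 - Δλ/λ_C

Given:
- Δλ = 0.8977 pm
- λ_C = h/(m_e·c) ≈ 2.42631024 pm

cos θ = 1 - 0.8977/2.42631024
cos θ = 1 - 0.369986
cos θ = 0.630014

θ = arccos(0.630014)
θ = 50.95°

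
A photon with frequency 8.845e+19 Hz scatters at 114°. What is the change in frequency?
4.438e+19 Hz (decrease)

Convert frequency to wavelength (c = 299792458 m/s):
λ₀ = c/f₀ = 299792458/8.845e+19 = 3.3894003e-12 m = 3.3894 pm

Calculate Compton shift:
Δλ = λ_C(1 - cos(114°)) = 3.4132 pm

Final wavelength:
λ' = λ₀ + Δλ = 3.3894 + 3.4132 = 6.8026 pm

Final frequency:
f' = c/λ' = 299792458/6.8025798e-12 = 4.4070406e+19 Hz

Frequency shift (decrease):
Δf = f₀ - f' = 8.845e+19 - 4.4070406e+19 = 4.438e+19 Hz

(Intermediate values are shown rounded; full precision is carried through to the final answer.)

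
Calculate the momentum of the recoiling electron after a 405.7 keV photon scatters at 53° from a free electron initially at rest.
1.7651e-22 kg·m/s

The electron is initially at rest, so by conservation of momentum:
p⃗_e = p⃗₀ − p⃗'  (incident photon momentum minus scattered photon momentum)

Photon momentum magnitudes (p = h/λ = E/c):
λ₀ = hc/E₀ = 3.0561 pm → p₀ = h/λ₀ = 2.1682e-22 kg·m/s
Δλ = λ_C(1 − cos 53°) = 0.9661 pm
λ' = 4.0222 pm → p' = h/λ' = 1.6474e-22 kg·m/s

The scattered photon makes angle θ = 53° with the incident direction, so by the law of cosines:
|p⃗_e|² = p₀² + p'² − 2p₀p'cos θ
|p⃗_e|² = (2.1682e-22)² + (1.6474e-22)² − 2·2.1682e-22·1.6474e-22·cos(53°)
|p⃗_e| = 1.7651e-22 kg·m/s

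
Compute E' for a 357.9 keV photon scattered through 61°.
263.0002 keV

First convert energy to wavelength:
λ = hc/E, with hc ≈ 1239.842 keV·pm (i.e. 1239.842 eV·nm)

For E = 357.9 keV = 357900 eV:
λ = 1239.842 keV·pm / 357.9 keV
λ = 3.4642 pm

Calculate the Compton shift:
Δλ = λ_C(1 - cos(61°)) = 2.4263 × 0.5152
Δλ = 1.2500 pm

Final wavelength:
λ' = 3.4642 + 1.2500 = 4.7142 pm

Final energy:
E' = hc/λ' = 1239.842 / 4.7142 = 263.0002 keV

(Intermediate values are shown rounded; full precision is carried through to the final answer.)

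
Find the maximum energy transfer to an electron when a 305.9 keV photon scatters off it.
166.6813 keV

Maximum energy transfer occurs at θ = 180° (backscattering).

Initial photon: E₀ = 305.9 keV → λ₀ = 4.0531 pm

Maximum Compton shift (at 180°):
Δλ_max = 2λ_C = 2 × 2.4263 = 4.8526 pm

Final wavelength:
λ' = 4.0531 + 4.8526 = 8.9057 pm

Minimum photon energy (maximum energy to electron):
E'_min = hc/λ' = 139.2187 keV

Maximum electron kinetic energy:
K_max = E₀ - E'_min = 305.9000 - 139.2187 = 166.6813 keV

(Intermediate values are shown rounded; full precision is carried through to the final answer.)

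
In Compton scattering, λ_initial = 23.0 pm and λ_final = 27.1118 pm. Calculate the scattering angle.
134.00°

First find the wavelength shift:
Δλ = λ' - λ = 27.1118 - 23.0 = 4.1118 pm

Using Δλ = λ_C(1 - cos θ), with λ_C = h/(m_e·c) ≈ 2.42631024 pm:
cos θ = 1 - Δλ/λ_C
cos θ = 1 - 4.1118/2.42631024
cos θ = -0.694672

θ = arccos(-0.694672)
θ = 134.00°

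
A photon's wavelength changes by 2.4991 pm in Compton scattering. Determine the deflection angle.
91.72°

From the Compton formula Δλ = λ_C(1 - cos θ), we can solve for θ:

cos θ = 1 - Δλ/λ_C

Given:
- Δλ = 2.4991 pm
- λ_C = h/(m_e·c) ≈ 2.42631024 pm

cos θ = 1 - 2.4991/2.42631024
cos θ = 1 - 1.030000
cos θ = -0.030000

θ = arccos(-0.030000)
θ = 91.72°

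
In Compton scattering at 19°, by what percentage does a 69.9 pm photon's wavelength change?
0.1891%

Calculate the Compton shift:
Δλ = λ_C(1 - cos(19°))
Δλ = 2.4263 × (1 - cos(19°))
Δλ = 2.4263 × 0.0545
Δλ = 0.1322 pm

Percentage change:
(Δλ/λ₀) × 100 = (0.1322/69.9) × 100
= 0.1891%

(Intermediate values are shown rounded; full precision is carried through to the final answer.)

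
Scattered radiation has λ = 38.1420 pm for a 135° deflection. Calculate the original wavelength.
34.0000 pm

From λ' = λ + Δλ, we have λ = λ' - Δλ

First calculate the Compton shift:
Δλ = λ_C(1 - cos θ)
Δλ = 2.4263 × (1 - cos(135°))
Δλ = 2.4263 × 1.7071
Δλ = 4.1420 pm

Initial wavelength:
λ = λ' - Δλ
λ = 38.1420 - 4.1420
λ = 34.0000 pm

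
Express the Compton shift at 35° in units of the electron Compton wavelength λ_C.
0.1808 λ_C

The Compton shift formula is:
Δλ = λ_C(1 - cos θ)

Dividing both sides by λ_C:
Δλ/λ_C = 1 - cos θ

For θ = 35°:
Δλ/λ_C = 1 - cos(35°)
Δλ/λ_C = 1 - 0.8192
Δλ/λ_C = 0.1808

This means the shift is 0.1808 × λ_C = 0.4388 pm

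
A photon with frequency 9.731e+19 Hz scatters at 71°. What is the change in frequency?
3.376e+19 Hz (decrease)

Convert frequency to wavelength (c = 299792458 m/s):
λ₀ = c/f₀ = 299792458/9.731e+19 = 3.0807980e-12 m = 3.0808 pm

Calculate Compton shift:
Δλ = λ_C(1 - cos(71°)) = 1.6364 pm

Final wavelength:
λ' = λ₀ + Δλ = 3.0808 + 1.6364 = 4.7172 pm

Final frequency:
f' = c/λ' = 299792458/4.7171789e-12 = 6.3553336e+19 Hz

Frequency shift (decrease):
Δf = f₀ - f' = 9.731e+19 - 6.3553336e+19 = 3.376e+19 Hz

(Intermediate values are shown rounded; full precision is carried through to the final answer.)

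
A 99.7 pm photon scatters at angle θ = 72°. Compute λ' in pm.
101.3765 pm

Using the Compton scattering formula:
λ' = λ + Δλ = λ + λ_C(1 - cos θ)

Given:
- Initial wavelength λ = 99.7 pm
- Scattering angle θ = 72°
- Compton wavelength λ_C ≈ 2.4263 pm

Calculate the shift:
Δλ = 2.4263 × (1 - cos(72°))
Δλ = 2.4263 × 0.6910
Δλ = 1.6765 pm

Final wavelength:
λ' = 99.7 + 1.6765 = 101.3765 pm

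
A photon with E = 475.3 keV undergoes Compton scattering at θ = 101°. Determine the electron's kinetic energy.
249.7847 keV

By energy conservation: K_e = E_initial - E_final

First find the scattered photon energy:
Initial wavelength: λ = hc/E = 2.6085 pm
Compton shift: Δλ = λ_C(1 - cos(101°)) = 2.8893 pm
Final wavelength: λ' = 2.6085 + 2.8893 = 5.4978 pm
Final photon energy: E' = hc/λ' = 225.5153 keV

Electron kinetic energy:
K_e = E - E' = 475.3000 - 225.5153 = 249.7847 keV

(Intermediate values are shown rounded; full precision is carried through to the final answer.)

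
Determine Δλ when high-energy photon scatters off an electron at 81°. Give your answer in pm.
2.0468 pm

Using the Compton scattering formula:
Δλ = λ_C(1 - cos θ)

where λ_C = h/(m_e·c) ≈ 2.4263 pm is the Compton wavelength of an electron.

For θ = 81°:
cos(81°) = 0.1564
1 - cos(81°) = 0.8436

Δλ = 2.4263 × 0.8436
Δλ = 2.0468 pm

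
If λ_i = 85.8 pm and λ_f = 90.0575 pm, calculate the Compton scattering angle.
139.00°

First find the wavelength shift:
Δλ = λ' - λ = 90.0575 - 85.8 = 4.2575 pm

Using Δλ = λ_C(1 - cos θ), with λ_C = h/(m_e·c) ≈ 2.42631024 pm:
cos θ = 1 - Δλ/λ_C
cos θ = 1 - 4.2575/2.42631024
cos θ = -0.754722

θ = arccos(-0.754722)
θ = 139.00°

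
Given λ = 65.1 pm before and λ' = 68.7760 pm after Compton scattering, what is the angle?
121.00°

First find the wavelength shift:
Δλ = λ' - λ = 68.7760 - 65.1 = 3.6760 pm

Using Δλ = λ_C(1 - cos θ), with λ_C = h/(m_e·c) ≈ 2.42631024 pm:
cos θ = 1 - Δλ/λ_C
cos θ = 1 - 3.6760/2.42631024
cos θ = -0.515058

θ = arccos(-0.515058)
θ = 121.00°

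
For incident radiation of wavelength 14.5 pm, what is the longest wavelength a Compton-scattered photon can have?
19.3526 pm (at θ = 180°)

The Compton shift is Δλ = λ_C(1 − cos θ).

Since cos θ ranges from −1 to 1, the factor (1 − cos θ) ranges from 0 to 2; the maximum shift occurs at θ = 180° (backscattering):
Δλ_max = 2λ_C = 2 × 2.4263 pm = 4.8526 pm

Maximum scattered wavelength:
λ'_max = λ₀ + Δλ_max = 14.5 + 4.8526 = 19.3526 pm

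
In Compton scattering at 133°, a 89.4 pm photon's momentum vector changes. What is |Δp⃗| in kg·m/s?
1.3298e-23 kg·m/s

Photon momentum magnitude is p = h/λ.

Initial momentum:
p₀ = h/λ = 6.6261e-34/8.9400e-11 = 7.4117e-24 kg·m/s

After scattering:
λ' = λ + Δλ = 89.4 + 4.0810 = 93.4810 pm
p' = h/λ' = 6.6261e-34/9.3481e-11 = 7.0881e-24 kg·m/s

Momentum is a vector; the scattered photon's direction makes angle θ = 133° with the incident direction. The magnitude of the vector change Δp⃗ = p⃗₀ − p⃗' is found from the law of cosines:
|Δp⃗|² = p₀² + p'² − 2p₀p'cos θ
|Δp⃗|² = (7.4117e-24)² + (7.0881e-24)² − 2·7.4117e-24·7.0881e-24·cos(133°)
|Δp⃗| = 1.3298e-23 kg·m/s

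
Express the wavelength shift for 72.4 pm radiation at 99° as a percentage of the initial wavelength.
3.8755%

Calculate the Compton shift:
Δλ = λ_C(1 - cos(99°))
Δλ = 2.4263 × (1 - cos(99°))
Δλ = 2.4263 × 1.1564
Δλ = 2.8059 pm

Percentage change:
(Δλ/λ₀) × 100 = (2.8059/72.4) × 100
= 3.8755%

(Intermediate values are shown rounded; full precision is carried through to the final answer.)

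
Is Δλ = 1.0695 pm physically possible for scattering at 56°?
Yes, consistent

Calculate the expected shift for θ = 56°:

Δλ_expected = λ_C(1 - cos(56°))
Δλ_expected = 2.4263 × (1 - cos(56°))
Δλ_expected = 2.4263 × 0.4408
Δλ_expected = 1.0695 pm

Given shift: 1.0695 pm
Expected shift: 1.0695 pm
Difference: 0.0000 pm

The values match. This is consistent with Compton scattering at the stated angle.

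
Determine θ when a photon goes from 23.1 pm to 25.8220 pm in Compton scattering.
97.00°

First find the wavelength shift:
Δλ = λ' - λ = 25.8220 - 23.1 = 2.7220 pm

Using Δλ = λ_C(1 - cos θ), with λ_C = h/(m_e·c) ≈ 2.42631024 pm:
cos θ = 1 - Δλ/λ_C
cos θ = 1 - 2.7220/2.42631024
cos θ = -0.121868

θ = arccos(-0.121868)
θ = 97.00°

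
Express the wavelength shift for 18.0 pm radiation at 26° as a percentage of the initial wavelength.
1.3642%

Calculate the Compton shift:
Δλ = λ_C(1 - cos(26°))
Δλ = 2.4263 × (1 - cos(26°))
Δλ = 2.4263 × 0.1012
Δλ = 0.2456 pm

Percentage change:
(Δλ/λ₀) × 100 = (0.2456/18.0) × 100
= 1.3642%

(Intermediate values are shown rounded; full precision is carried through to the final answer.)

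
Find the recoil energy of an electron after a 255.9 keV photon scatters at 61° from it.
52.4817 keV

By energy conservation: K_e = E_initial - E_final

First find the scattered photon energy:
Initial wavelength: λ = hc/E = 4.8450 pm
Compton shift: Δλ = λ_C(1 - cos(61°)) = 1.2500 pm
Final wavelength: λ' = 4.8450 + 1.2500 = 6.0950 pm
Final photon energy: E' = hc/λ' = 203.4183 keV

Electron kinetic energy:
K_e = E - E' = 255.9000 - 203.4183 = 52.4817 keV

(Intermediate values are shown rounded; full precision is carried through to the final answer.)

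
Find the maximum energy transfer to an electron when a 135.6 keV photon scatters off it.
47.0145 keV

Maximum energy transfer occurs at θ = 180° (backscattering).

Initial photon: E₀ = 135.6 keV → λ₀ = 9.1434 pm

Maximum Compton shift (at 180°):
Δλ_max = 2λ_C = 2 × 2.4263 = 4.8526 pm

Final wavelength:
λ' = 9.1434 + 4.8526 = 13.9960 pm

Minimum photon energy (maximum energy to electron):
E'_min = hc/λ' = 88.5855 keV

Maximum electron kinetic energy:
K_max = E₀ - E'_min = 135.6000 - 88.5855 = 47.0145 keV

(Intermediate values are shown rounded; full precision is carried through to the final answer.)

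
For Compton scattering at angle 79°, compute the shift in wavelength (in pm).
1.9633 pm

Using the Compton scattering formula:
Δλ = λ_C(1 - cos θ)

where λ_C = h/(m_e·c) ≈ 2.4263 pm is the Compton wavelength of an electron.

For θ = 79°:
cos(79°) = 0.1908
1 - cos(79°) = 0.8092

Δλ = 2.4263 × 0.8092
Δλ = 1.9633 pm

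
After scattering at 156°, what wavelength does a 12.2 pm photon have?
16.8429 pm

Using the Compton scattering formula:
λ' = λ + Δλ = λ + λ_C(1 - cos θ)

Given:
- Initial wavelength λ = 12.2 pm
- Scattering angle θ = 156°
- Compton wavelength λ_C ≈ 2.4263 pm

Calculate the shift:
Δλ = 2.4263 × (1 - cos(156°))
Δλ = 2.4263 × 1.9135
Δλ = 4.6429 pm

Final wavelength:
λ' = 12.2 + 4.6429 = 16.8429 pm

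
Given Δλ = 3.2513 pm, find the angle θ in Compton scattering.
109.88°

From the Compton formula Δλ = λ_C(1 - cos θ), we can solve for θ:

cos θ = 1 - Δλ/λ_C

Given:
- Δλ = 3.2513 pm
- λ_C = h/(m_e·c) ≈ 2.42631024 pm

cos θ = 1 - 3.2513/2.42631024
cos θ = 1 - 1.340018
cos θ = -0.340018

θ = arccos(-0.340018)
θ = 109.88°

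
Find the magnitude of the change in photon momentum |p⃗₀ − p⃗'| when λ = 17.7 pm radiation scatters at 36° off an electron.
2.2859e-23 kg·m/s

Photon momentum magnitude is p = h/λ.

Initial momentum:
p₀ = h/λ = 6.6261e-34/1.7700e-11 = 3.7435e-23 kg·m/s

After scattering:
λ' = λ + Δλ = 17.7 + 0.4634 = 18.1634 pm
p' = h/λ' = 6.6261e-34/1.8163e-11 = 3.6480e-23 kg·m/s

Momentum is a vector; the scattered photon's direction makes angle θ = 36° with the incident direction. The magnitude of the vector change Δp⃗ = p⃗₀ − p⃗' is found from the law of cosines:
|Δp⃗|² = p₀² + p'² − 2p₀p'cos θ
|Δp⃗|² = (3.7435e-23)² + (3.6480e-23)² − 2·3.7435e-23·3.6480e-23·cos(36°)
|Δp⃗| = 2.2859e-23 kg·m/s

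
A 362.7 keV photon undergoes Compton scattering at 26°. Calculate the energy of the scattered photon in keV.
338.3918 keV

First convert energy to wavelength:
λ = hc/E, with hc ≈ 1239.842 keV·pm (i.e. 1239.842 eV·nm)

For E = 362.7 keV = 362700 eV:
λ = 1239.842 keV·pm / 362.7 keV
λ = 3.4184 pm

Calculate the Compton shift:
Δλ = λ_C(1 - cos(26°)) = 2.4263 × 0.1012
Δλ = 0.2456 pm

Final wavelength:
λ' = 3.4184 + 0.2456 = 3.6639 pm

Final energy:
E' = hc/λ' = 1239.842 / 3.6639 = 338.3918 keV

(Intermediate values are shown rounded; full precision is carried through to the final answer.)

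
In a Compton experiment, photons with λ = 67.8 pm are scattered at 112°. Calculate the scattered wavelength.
71.1352 pm

Using the Compton scattering formula:
λ' = λ + Δλ = λ + λ_C(1 - cos θ)

Given:
- Initial wavelength λ = 67.8 pm
- Scattering angle θ = 112°
- Compton wavelength λ_C ≈ 2.4263 pm

Calculate the shift:
Δλ = 2.4263 × (1 - cos(112°))
Δλ = 2.4263 × 1.3746
Δλ = 3.3352 pm

Final wavelength:
λ' = 67.8 + 3.3352 = 71.1352 pm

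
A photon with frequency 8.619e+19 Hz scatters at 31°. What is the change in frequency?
7.809e+18 Hz (decrease)

Convert frequency to wavelength (c = 299792458 m/s):
λ₀ = c/f₀ = 299792458/8.619e+19 = 3.4782743e-12 m = 3.4783 pm

Calculate Compton shift:
Δλ = λ_C(1 - cos(31°)) = 0.3466 pm

Final wavelength:
λ' = λ₀ + Δλ = 3.4783 + 0.3466 = 3.8248 pm

Final frequency:
f' = c/λ' = 299792458/3.8248307e-12 = 7.8380583e+19 Hz

Frequency shift (decrease):
Δf = f₀ - f' = 8.619e+19 - 7.8380583e+19 = 7.809e+18 Hz

(Intermediate values are shown rounded; full precision is carried through to the final answer.)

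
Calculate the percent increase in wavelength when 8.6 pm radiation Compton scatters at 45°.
8.2634%

Calculate the Compton shift:
Δλ = λ_C(1 - cos(45°))
Δλ = 2.4263 × (1 - cos(45°))
Δλ = 2.4263 × 0.2929
Δλ = 0.7106 pm

Percentage change:
(Δλ/λ₀) × 100 = (0.7106/8.6) × 100
= 8.2634%

(Intermediate values are shown rounded; full precision is carried through to the final answer.)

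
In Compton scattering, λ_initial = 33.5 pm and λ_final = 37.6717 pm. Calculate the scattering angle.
136.00°

First find the wavelength shift:
Δλ = λ' - λ = 37.6717 - 33.5 = 4.1717 pm

Using Δλ = λ_C(1 - cos θ), with λ_C = h/(m_e·c) ≈ 2.42631024 pm:
cos θ = 1 - Δλ/λ_C
cos θ = 1 - 4.1717/2.42631024
cos θ = -0.719360

θ = arccos(-0.719360)
θ = 136.00°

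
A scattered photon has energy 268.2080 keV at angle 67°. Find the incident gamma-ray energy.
394.3000 keV

Convert final energy to wavelength (hc ≈ 1239.842 keV·pm):
λ' = hc/E' = 1239.842 / 268.2080 = 4.6227 pm

Calculate the Compton shift:
Δλ = λ_C(1 - cos(67°))
Δλ = 2.4263 × (1 - cos(67°))
Δλ = 1.4783 pm

Initial wavelength:
λ = λ' - Δλ = 4.6227 - 1.4783 = 3.1444 pm

Initial energy:
E = hc/λ = 1239.842 / 3.1444 = 394.3000 keV

(Intermediate values are shown rounded; full precision is carried through to the final answer.)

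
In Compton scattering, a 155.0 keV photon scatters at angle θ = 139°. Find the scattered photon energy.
101.1583 keV

First convert energy to wavelength:
λ = hc/E, with hc ≈ 1239.842 keV·pm (i.e. 1239.842 eV·nm)

For E = 155.0 keV = 155000 eV:
λ = 1239.842 keV·pm / 155.0 keV
λ = 7.9990 pm

Calculate the Compton shift:
Δλ = λ_C(1 - cos(139°)) = 2.4263 × 1.7547
Δλ = 4.2575 pm

Final wavelength:
λ' = 7.9990 + 4.2575 = 12.2565 pm

Final energy:
E' = hc/λ' = 1239.842 / 12.2565 = 101.1583 keV

(Intermediate values are shown rounded; full precision is carried through to the final answer.)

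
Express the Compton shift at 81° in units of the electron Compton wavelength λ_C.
0.8436 λ_C

The Compton shift formula is:
Δλ = λ_C(1 - cos θ)

Dividing both sides by λ_C:
Δλ/λ_C = 1 - cos θ

For θ = 81°:
Δλ/λ_C = 1 - cos(81°)
Δλ/λ_C = 1 - 0.1564
Δλ/λ_C = 0.8436

This means the shift is 0.8436 × λ_C = 2.0468 pm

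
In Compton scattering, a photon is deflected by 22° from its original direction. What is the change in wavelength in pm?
0.1767 pm

Using the Compton scattering formula:
Δλ = λ_C(1 - cos θ)

where λ_C = h/(m_e·c) ≈ 2.4263 pm is the Compton wavelength of an electron.

For θ = 22°:
cos(22°) = 0.9272
1 - cos(22°) = 0.0728

Δλ = 2.4263 × 0.0728
Δλ = 0.1767 pm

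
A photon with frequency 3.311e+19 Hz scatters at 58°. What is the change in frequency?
3.704e+18 Hz (decrease)

Convert frequency to wavelength (c = 299792458 m/s):
λ₀ = c/f₀ = 299792458/3.311e+19 = 9.0544385e-12 m = 9.0544 pm

Calculate Compton shift:
Δλ = λ_C(1 - cos(58°)) = 1.1406 pm

Final wavelength:
λ' = λ₀ + Δλ = 9.0544 + 1.1406 = 10.1950 pm

Final frequency:
f' = c/λ' = 299792458/1.0195000e-11 = 2.9405832e+19 Hz

Frequency shift (decrease):
Δf = f₀ - f' = 3.311e+19 - 2.9405832e+19 = 3.704e+18 Hz

(Intermediate values are shown rounded; full precision is carried through to the final answer.)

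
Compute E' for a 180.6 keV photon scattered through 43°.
164.9396 keV

First convert energy to wavelength:
λ = hc/E, with hc ≈ 1239.842 keV·pm (i.e. 1239.842 eV·nm)

For E = 180.6 keV = 180600 eV:
λ = 1239.842 keV·pm / 180.6 keV
λ = 6.8651 pm

Calculate the Compton shift:
Δλ = λ_C(1 - cos(43°)) = 2.4263 × 0.2686
Δλ = 0.6518 pm

Final wavelength:
λ' = 6.8651 + 0.6518 = 7.5169 pm

Final energy:
E' = hc/λ' = 1239.842 / 7.5169 = 164.9396 keV

(Intermediate values are shown rounded; full precision is carried through to the final answer.)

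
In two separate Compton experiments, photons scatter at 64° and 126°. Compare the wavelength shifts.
126° produces the larger shift by a factor of 2.827

Calculate both shifts using Δλ = λ_C(1 - cos θ):

For θ₁ = 64°:
Δλ₁ = 2.4263 × (1 - cos(64°))
Δλ₁ = 2.4263 × 0.5616
Δλ₁ = 1.3627 pm

For θ₂ = 126°:
Δλ₂ = 2.4263 × (1 - cos(126°))
Δλ₂ = 2.4263 × 1.5878
Δλ₂ = 3.8525 pm

The 126° angle produces the larger shift.
Ratio: 3.8525/1.3627 = 2.827

(Intermediate values are shown rounded; full precision is carried through to the final answer.)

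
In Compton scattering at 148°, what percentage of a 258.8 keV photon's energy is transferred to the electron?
0.4835 (or 48.35%)

Calculate initial and final photon energies:

Initial: E₀ = 258.8 keV → λ₀ = 4.7907 pm
Compton shift: Δλ = 4.4839 pm
Final wavelength: λ' = 9.2747 pm
Final energy: E' = 133.6804 keV

Fractional energy loss:
(E₀ - E')/E₀ = (258.8000 - 133.6804)/258.8000
= 125.1196/258.8000
= 0.4835
= 48.35%

(Intermediate values are shown rounded; full precision is carried through to the final answer.)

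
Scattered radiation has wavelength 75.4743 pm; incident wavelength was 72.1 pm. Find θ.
113.00°

First find the wavelength shift:
Δλ = λ' - λ = 75.4743 - 72.1 = 3.3743 pm

Using Δλ = λ_C(1 - cos θ), with λ_C = h/(m_e·c) ≈ 2.42631024 pm:
cos θ = 1 - Δλ/λ_C
cos θ = 1 - 3.3743/2.42631024
cos θ = -0.390713

θ = arccos(-0.390713)
θ = 113.00°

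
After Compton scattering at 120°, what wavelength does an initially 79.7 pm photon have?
83.3395 pm

Using the Compton formula: λ' = λ + λ_C(1 − cos θ)

For θ = 120°, cos θ = -1/2 (exact) = -0.5000, so:
1 − cos 120° = 1 − (-1/2) = 1.5000

Δλ = λ_C × 1.5000 = 2.4263 × 1.5000 = 3.6395 pm

λ' = 79.7 + 3.6395 = 83.3395 pm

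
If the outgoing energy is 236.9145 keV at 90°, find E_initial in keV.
441.6999 keV

Convert final energy to wavelength (hc ≈ 1239.842 keV·pm):
λ' = hc/E' = 1239.842 / 236.9145 = 5.2333 pm

Calculate the Compton shift:
Δλ = λ_C(1 - cos(90°))
Δλ = 2.4263 × (1 - cos(90°))
Δλ = 2.4263 pm

Initial wavelength:
λ = λ' - Δλ = 5.2333 - 2.4263 = 2.8070 pm

Initial energy:
E = hc/λ = 1239.842 / 2.8070 = 441.6999 keV

(Intermediate values are shown rounded; full precision is carried through to the final answer.)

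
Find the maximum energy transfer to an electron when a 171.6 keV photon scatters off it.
68.9454 keV

Maximum energy transfer occurs at θ = 180° (backscattering).

Initial photon: E₀ = 171.6 keV → λ₀ = 7.2252 pm

Maximum Compton shift (at 180°):
Δλ_max = 2λ_C = 2 × 2.4263 = 4.8526 pm

Final wavelength:
λ' = 7.2252 + 4.8526 = 12.0778 pm

Minimum photon energy (maximum energy to electron):
E'_min = hc/λ' = 102.6546 keV

Maximum electron kinetic energy:
K_max = E₀ - E'_min = 171.6000 - 102.6546 = 68.9454 keV

(Intermediate values are shown rounded; full precision is carried through to the final answer.)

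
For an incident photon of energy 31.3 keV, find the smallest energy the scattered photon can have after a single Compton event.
27.8841 keV (at θ = 180°)

The scattered photon has minimum energy when its wavelength is maximum, i.e., when the Compton shift Δλ = λ_C(1 − cos θ) is maximum. This occurs at θ = 180° (backscattering), giving Δλ_max = 2λ_C = 4.8526 pm.

Initial wavelength: λ₀ = hc/E₀ = 39.6116 pm
Maximum final wavelength: λ'_max = λ₀ + 2λ_C = 39.6116 + 4.8526 = 44.4642 pm
Minimum final energy: E'_min = hc/λ'_max = 27.8841 keV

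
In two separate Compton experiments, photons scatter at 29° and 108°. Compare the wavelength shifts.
108° produces the larger shift by a factor of 10.440

Calculate both shifts using Δλ = λ_C(1 - cos θ):

For θ₁ = 29°:
Δλ₁ = 2.4263 × (1 - cos(29°))
Δλ₁ = 2.4263 × 0.1254
Δλ₁ = 0.3042 pm

For θ₂ = 108°:
Δλ₂ = 2.4263 × (1 - cos(108°))
Δλ₂ = 2.4263 × 1.3090
Δλ₂ = 3.1761 pm

The 108° angle produces the larger shift.
Ratio: 3.1761/0.3042 = 10.440

(Intermediate values are shown rounded; full precision is carried through to the final answer.)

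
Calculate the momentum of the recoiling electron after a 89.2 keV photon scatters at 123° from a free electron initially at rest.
7.5047e-23 kg·m/s

The electron is initially at rest, so by conservation of momentum:
p⃗_e = p⃗₀ − p⃗'  (incident photon momentum minus scattered photon momentum)

Photon momentum magnitudes (p = h/λ = E/c):
λ₀ = hc/E₀ = 13.8996 pm → p₀ = h/λ₀ = 4.7671e-23 kg·m/s
Δλ = λ_C(1 − cos 123°) = 3.7478 pm
λ' = 17.6473 pm → p' = h/λ' = 3.7547e-23 kg·m/s

The scattered photon makes angle θ = 123° with the incident direction, so by the law of cosines:
|p⃗_e|² = p₀² + p'² − 2p₀p'cos θ
|p⃗_e|² = (4.7671e-23)² + (3.7547e-23)² − 2·4.7671e-23·3.7547e-23·cos(123°)
|p⃗_e| = 7.5047e-23 kg·m/s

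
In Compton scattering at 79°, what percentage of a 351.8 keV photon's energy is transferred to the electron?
0.3578 (or 35.78%)

Calculate initial and final photon energies:

Initial: E₀ = 351.8 keV → λ₀ = 3.5243 pm
Compton shift: Δλ = 1.9633 pm
Final wavelength: λ' = 5.4876 pm
Final energy: E' = 225.9340 keV

Fractional energy loss:
(E₀ - E')/E₀ = (351.8000 - 225.9340)/351.8000
= 125.8660/351.8000
= 0.3578
= 35.78%

(Intermediate values are shown rounded; full precision is carried through to the final answer.)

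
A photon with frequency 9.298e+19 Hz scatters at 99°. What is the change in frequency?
4.326e+19 Hz (decrease)

Convert frequency to wavelength (c = 299792458 m/s):
λ₀ = c/f₀ = 299792458/9.298e+19 = 3.2242682e-12 m = 3.2243 pm

Calculate Compton shift:
Δλ = λ_C(1 - cos(99°)) = 2.8059 pm

Final wavelength:
λ' = λ₀ + Δλ = 3.2243 + 2.8059 = 6.0301 pm

Final frequency:
f' = c/λ' = 299792458/6.0301370e-12 = 4.9715696e+19 Hz

Frequency shift (decrease):
Δf = f₀ - f' = 9.298e+19 - 4.9715696e+19 = 4.326e+19 Hz

(Intermediate values are shown rounded; full precision is carried through to the final answer.)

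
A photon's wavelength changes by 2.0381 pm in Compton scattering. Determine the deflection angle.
80.79°

From the Compton formula Δλ = λ_C(1 - cos θ), we can solve for θ:

cos θ = 1 - Δλ/λ_C

Given:
- Δλ = 2.0381 pm
- λ_C = h/(m_e·c) ≈ 2.42631024 pm

cos θ = 1 - 2.0381/2.42631024
cos θ = 1 - 0.840000
cos θ = 0.160000

θ = arccos(0.160000)
θ = 80.79°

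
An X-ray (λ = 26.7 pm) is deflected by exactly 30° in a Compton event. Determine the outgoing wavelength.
27.0251 pm

Using the Compton formula: λ' = λ + λ_C(1 − cos θ)

For θ = 30°, cos θ = √3/2 (exact) ≈ 0.8660, so:
1 − cos 30° = 1 − (√3/2) ≈ 0.1340

Δλ = λ_C × 0.1340 = 2.4263 × 0.1340 = 0.3251 pm

λ' = 26.7 + 0.3251 = 27.0251 pm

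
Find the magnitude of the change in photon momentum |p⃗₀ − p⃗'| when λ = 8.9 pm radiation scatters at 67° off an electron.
7.6841e-23 kg·m/s

Photon momentum magnitude is p = h/λ.

Initial momentum:
p₀ = h/λ = 6.6261e-34/8.9000e-12 = 7.4450e-23 kg·m/s

After scattering:
λ' = λ + Δλ = 8.9 + 1.4783 = 10.3783 pm
p' = h/λ' = 6.6261e-34/1.0378e-11 = 6.3846e-23 kg·m/s

Momentum is a vector; the scattered photon's direction makes angle θ = 67° with the incident direction. The magnitude of the vector change Δp⃗ = p⃗₀ − p⃗' is found from the law of cosines:
|Δp⃗|² = p₀² + p'² − 2p₀p'cos θ
|Δp⃗|² = (7.4450e-23)² + (6.3846e-23)² − 2·7.4450e-23·6.3846e-23·cos(67°)
|Δp⃗| = 7.6841e-23 kg·m/s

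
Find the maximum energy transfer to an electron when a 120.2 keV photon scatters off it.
38.4564 keV

Maximum energy transfer occurs at θ = 180° (backscattering).

Initial photon: E₀ = 120.2 keV → λ₀ = 10.3148 pm

Maximum Compton shift (at 180°):
Δλ_max = 2λ_C = 2 × 2.4263 = 4.8526 pm

Final wavelength:
λ' = 10.3148 + 4.8526 = 15.1674 pm

Minimum photon energy (maximum energy to electron):
E'_min = hc/λ' = 81.7436 keV

Maximum electron kinetic energy:
K_max = E₀ - E'_min = 120.2000 - 81.7436 = 38.4564 keV

(Intermediate values are shown rounded; full precision is carried through to the final answer.)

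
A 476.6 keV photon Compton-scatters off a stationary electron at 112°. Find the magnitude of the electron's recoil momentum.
3.1406e-22 kg·m/s

The electron is initially at rest, so by conservation of momentum:
p⃗_e = p⃗₀ − p⃗'  (incident photon momentum minus scattered photon momentum)

Photon momentum magnitudes (p = h/λ = E/c):
λ₀ = hc/E₀ = 2.6014 pm → p₀ = h/λ₀ = 2.5471e-22 kg·m/s
Δλ = λ_C(1 − cos 112°) = 3.3352 pm
λ' = 5.9367 pm → p' = h/λ' = 1.1161e-22 kg·m/s

The scattered photon makes angle θ = 112° with the incident direction, so by the law of cosines:
|p⃗_e|² = p₀² + p'² − 2p₀p'cos θ
|p⃗_e|² = (2.5471e-22)² + (1.1161e-22)² − 2·2.5471e-22·1.1161e-22·cos(112°)
|p⃗_e| = 3.1406e-22 kg·m/s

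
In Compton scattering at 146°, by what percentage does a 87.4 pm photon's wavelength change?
5.0776%

Calculate the Compton shift:
Δλ = λ_C(1 - cos(146°))
Δλ = 2.4263 × (1 - cos(146°))
Δλ = 2.4263 × 1.8290
Δλ = 4.4378 pm

Percentage change:
(Δλ/λ₀) × 100 = (4.4378/87.4) × 100
= 5.0776%

(Intermediate values are shown rounded; full precision is carried through to the final answer.)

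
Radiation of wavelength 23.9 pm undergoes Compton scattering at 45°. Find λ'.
24.6106 pm

Using the Compton formula: λ' = λ + λ_C(1 − cos θ)

For θ = 45°, cos θ = √2/2 (exact) ≈ 0.7071, so:
1 − cos 45° = 1 − (√2/2) ≈ 0.2929

Δλ = λ_C × 0.2929 = 2.4263 × 0.2929 = 0.7106 pm

λ' = 23.9 + 0.7106 = 24.6106 pm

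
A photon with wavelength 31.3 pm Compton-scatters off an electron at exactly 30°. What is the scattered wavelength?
31.6251 pm

Using the Compton formula: λ' = λ + λ_C(1 − cos θ)

For θ = 30°, cos θ = √3/2 (exact) ≈ 0.8660, so:
1 − cos 30° = 1 − (√3/2) ≈ 0.1340

Δλ = λ_C × 0.1340 = 2.4263 × 0.1340 = 0.3251 pm

λ' = 31.3 + 0.3251 = 31.6251 pm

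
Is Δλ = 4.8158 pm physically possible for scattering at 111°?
No, inconsistent

Calculate the expected shift for θ = 111°:

Δλ_expected = λ_C(1 - cos(111°))
Δλ_expected = 2.4263 × (1 - cos(111°))
Δλ_expected = 2.4263 × 1.3584
Δλ_expected = 3.2958 pm

Given shift: 4.8158 pm
Expected shift: 3.2958 pm
Difference: 1.5199 pm

The values do not match. The given shift corresponds to θ ≈ 170.0°, not 111°.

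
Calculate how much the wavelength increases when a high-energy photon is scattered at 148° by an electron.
4.4839 pm

Using the Compton scattering formula:
Δλ = λ_C(1 - cos θ)

where λ_C = h/(m_e·c) ≈ 2.4263 pm is the Compton wavelength of an electron.

For θ = 148°:
cos(148°) = -0.8480
1 - cos(148°) = 1.8480

Δλ = 2.4263 × 1.8480
Δλ = 4.4839 pm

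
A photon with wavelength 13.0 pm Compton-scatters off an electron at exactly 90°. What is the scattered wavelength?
15.4263 pm

Using the Compton formula: λ' = λ + λ_C(1 − cos θ)

For θ = 90°, cos θ = 0 (exact) = 0.0000, so:
1 − cos 90° = 1 − (0) = 1.0000

Δλ = λ_C × 1.0000 = 2.4263 × 1.0000 = 2.4263 pm

λ' = 13.0 + 2.4263 = 15.4263 pm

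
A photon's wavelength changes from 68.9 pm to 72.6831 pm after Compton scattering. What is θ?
124.00°

First find the wavelength shift:
Δλ = λ' - λ = 72.6831 - 68.9 = 3.7831 pm

Using Δλ = λ_C(1 - cos θ), with λ_C = h/(m_e·c) ≈ 2.42631024 pm:
cos θ = 1 - Δλ/λ_C
cos θ = 1 - 3.7831/2.42631024
cos θ = -0.559199

θ = arccos(-0.559199)
θ = 124.00°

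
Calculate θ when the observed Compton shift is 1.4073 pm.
65.17°

From the Compton formula Δλ = λ_C(1 - cos θ), we can solve for θ:

cos θ = 1 - Δλ/λ_C

Given:
- Δλ = 1.4073 pm
- λ_C = h/(m_e·c) ≈ 2.42631024 pm

cos θ = 1 - 1.4073/2.42631024
cos θ = 1 - 0.580017
cos θ = 0.419983

θ = arccos(0.419983)
θ = 65.17°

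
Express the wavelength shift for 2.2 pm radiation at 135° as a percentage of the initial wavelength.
188.2714%

Calculate the Compton shift:
Δλ = λ_C(1 - cos(135°))
Δλ = 2.4263 × (1 - cos(135°))
Δλ = 2.4263 × 1.7071
Δλ = 4.1420 pm

Percentage change:
(Δλ/λ₀) × 100 = (4.1420/2.2) × 100
= 188.2714%

(Intermediate values are shown rounded; full precision is carried through to the final answer.)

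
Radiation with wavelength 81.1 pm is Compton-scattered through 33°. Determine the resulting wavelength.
81.4914 pm

Using the Compton scattering formula:
λ' = λ + Δλ = λ + λ_C(1 - cos θ)

Given:
- Initial wavelength λ = 81.1 pm
- Scattering angle θ = 33°
- Compton wavelength λ_C ≈ 2.4263 pm

Calculate the shift:
Δλ = 2.4263 × (1 - cos(33°))
Δλ = 2.4263 × 0.1613
Δλ = 0.3914 pm

Final wavelength:
λ' = 81.1 + 0.3914 = 81.4914 pm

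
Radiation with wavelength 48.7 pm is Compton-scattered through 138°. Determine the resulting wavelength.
52.9294 pm

Using the Compton scattering formula:
λ' = λ + Δλ = λ + λ_C(1 - cos θ)

Given:
- Initial wavelength λ = 48.7 pm
- Scattering angle θ = 138°
- Compton wavelength λ_C ≈ 2.4263 pm

Calculate the shift:
Δλ = 2.4263 × (1 - cos(138°))
Δλ = 2.4263 × 1.7431
Δλ = 4.2294 pm

Final wavelength:
λ' = 48.7 + 4.2294 = 52.9294 pm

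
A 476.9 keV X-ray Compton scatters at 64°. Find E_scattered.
312.8954 keV

First convert energy to wavelength:
λ = hc/E, with hc ≈ 1239.842 keV·pm (i.e. 1239.842 eV·nm)

For E = 476.9 keV = 476900 eV:
λ = 1239.842 keV·pm / 476.9 keV
λ = 2.5998 pm

Calculate the Compton shift:
Δλ = λ_C(1 - cos(64°)) = 2.4263 × 0.5616
Δλ = 1.3627 pm

Final wavelength:
λ' = 2.5998 + 1.3627 = 3.9625 pm

Final energy:
E' = hc/λ' = 1239.842 / 3.9625 = 312.8954 keV

(Intermediate values are shown rounded; full precision is carried through to the final answer.)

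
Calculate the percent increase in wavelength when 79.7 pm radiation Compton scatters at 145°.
5.5381%

Calculate the Compton shift:
Δλ = λ_C(1 - cos(145°))
Δλ = 2.4263 × (1 - cos(145°))
Δλ = 2.4263 × 1.8192
Δλ = 4.4138 pm

Percentage change:
(Δλ/λ₀) × 100 = (4.4138/79.7) × 100
= 5.5381%

(Intermediate values are shown rounded; full precision is carried through to the final answer.)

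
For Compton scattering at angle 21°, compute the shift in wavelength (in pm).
0.1612 pm

Using the Compton scattering formula:
Δλ = λ_C(1 - cos θ)

where λ_C = h/(m_e·c) ≈ 2.4263 pm is the Compton wavelength of an electron.

For θ = 21°:
cos(21°) = 0.9336
1 - cos(21°) = 0.0664

Δλ = 2.4263 × 0.0664
Δλ = 0.1612 pm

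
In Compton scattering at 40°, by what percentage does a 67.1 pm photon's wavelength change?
0.8460%

Calculate the Compton shift:
Δλ = λ_C(1 - cos(40°))
Δλ = 2.4263 × (1 - cos(40°))
Δλ = 2.4263 × 0.2340
Δλ = 0.5676 pm

Percentage change:
(Δλ/λ₀) × 100 = (0.5676/67.1) × 100
= 0.8460%

(Intermediate values are shown rounded; full precision is carried through to the final answer.)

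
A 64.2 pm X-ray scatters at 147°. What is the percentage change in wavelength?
6.9489%

Calculate the Compton shift:
Δλ = λ_C(1 - cos(147°))
Δλ = 2.4263 × (1 - cos(147°))
Δλ = 2.4263 × 1.8387
Δλ = 4.4612 pm

Percentage change:
(Δλ/λ₀) × 100 = (4.4612/64.2) × 100
= 6.9489%

(Intermediate values are shown rounded; full precision is carried through to the final answer.)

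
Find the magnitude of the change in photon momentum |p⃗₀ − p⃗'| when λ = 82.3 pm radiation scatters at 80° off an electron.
1.0228e-23 kg·m/s

Photon momentum magnitude is p = h/λ.

Initial momentum:
p₀ = h/λ = 6.6261e-34/8.2300e-11 = 8.0511e-24 kg·m/s

After scattering:
λ' = λ + Δλ = 82.3 + 2.0050 = 84.3050 pm
p' = h/λ' = 6.6261e-34/8.4305e-11 = 7.8596e-24 kg·m/s

Momentum is a vector; the scattered photon's direction makes angle θ = 80° with the incident direction. The magnitude of the vector change Δp⃗ = p⃗₀ − p⃗' is found from the law of cosines:
|Δp⃗|² = p₀² + p'² − 2p₀p'cos θ
|Δp⃗|² = (8.0511e-24)² + (7.8596e-24)² − 2·8.0511e-24·7.8596e-24·cos(80°)
|Δp⃗| = 1.0228e-23 kg·m/s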